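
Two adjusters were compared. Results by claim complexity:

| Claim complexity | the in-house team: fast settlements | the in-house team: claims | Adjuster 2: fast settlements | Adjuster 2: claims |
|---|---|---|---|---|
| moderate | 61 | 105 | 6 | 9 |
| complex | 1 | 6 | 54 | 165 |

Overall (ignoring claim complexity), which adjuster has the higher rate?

the in-house team

Moderate: the in-house team 61/105 = 58.1%, Adjuster 2 6/9 = 66.7% → Adjuster 2
Complex: the in-house team 1/6 = 16.7%, Adjuster 2 54/165 = 32.7% → Adjuster 2
Overall: the in-house team 62/111 = 55.9%, Adjuster 2 60/174 = 34.5% → the in-house team
(Adjuster 2 wins every claim group but the in-house team wins overall — Adjuster 2's claims skew toward the low-rate complex group.)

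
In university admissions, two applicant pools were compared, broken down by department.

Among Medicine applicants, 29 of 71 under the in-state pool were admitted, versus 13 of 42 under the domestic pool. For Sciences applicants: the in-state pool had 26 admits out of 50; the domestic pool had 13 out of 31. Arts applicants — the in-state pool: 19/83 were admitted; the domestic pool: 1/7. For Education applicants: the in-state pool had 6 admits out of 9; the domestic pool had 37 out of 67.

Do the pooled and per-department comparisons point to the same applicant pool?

Medicine: the in-state pool 29/71 = 40.8%, the domestic pool 13/42 = 31.0% → the in-state pool
Sciences: the in-state pool 26/50 = 52.0%, the domestic pool 13/31 = 41.9% → the in-state pool
Arts: the in-state pool 19/83 = 22.9%, the domestic pool 1/7 = 14.3% → the in-state pool
Education: the in-state pool 6/9 = 66.7%, the domestic pool 37/67 = 55.2% → the in-state pool
Overall: the in-state pool 80/213 = 37.6%, the domestic pool 64/147 = 43.5% → the domestic pool
The in-state pool wins each department group but the domestic pool wins overall — the comparison reverses. The in-state pool's applicants skew toward Arts, which has a lower base rate.

No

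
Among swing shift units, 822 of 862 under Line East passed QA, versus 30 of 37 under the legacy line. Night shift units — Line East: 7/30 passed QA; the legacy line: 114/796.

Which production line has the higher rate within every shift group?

Swing shift: Line East 822/862 = 95.4%, the legacy line 30/37 = 81.1% → Line East
Night shift: Line East 7/30 = 23.3%, the legacy line 114/796 = 14.3% → Line East
Line East has the higher rate in both groups.

Line East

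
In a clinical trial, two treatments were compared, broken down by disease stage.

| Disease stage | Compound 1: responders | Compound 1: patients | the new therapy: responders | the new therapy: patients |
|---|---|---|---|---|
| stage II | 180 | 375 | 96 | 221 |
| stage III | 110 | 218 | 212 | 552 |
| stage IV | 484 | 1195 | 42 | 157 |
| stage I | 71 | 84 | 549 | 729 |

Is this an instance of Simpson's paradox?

Yes

Stage II: Compound 1 180/375 = 48.0%, the new therapy 96/221 = 43.4% → Compound 1
Stage III: Compound 1 110/218 = 50.5%, the new therapy 212/552 = 38.4% → Compound 1
Stage IV: Compound 1 484/1195 = 40.5%, the new therapy 42/157 = 26.8% → Compound 1
Stage I: Compound 1 71/84 = 84.5%, the new therapy 549/729 = 75.3% → Compound 1
Overall: Compound 1 845/1872 = 45.1%, the new therapy 899/1659 = 54.2% → the new therapy
Compound 1 wins each disease group but the new therapy wins overall — the comparison reverses. Compound 1's patients skew toward stage IV, which has a lower base rate.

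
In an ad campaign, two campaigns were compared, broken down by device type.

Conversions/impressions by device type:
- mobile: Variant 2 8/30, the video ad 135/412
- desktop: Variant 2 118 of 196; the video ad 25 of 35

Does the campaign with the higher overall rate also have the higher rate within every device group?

No

Mobile: Variant 2 8/30 = 26.7%, the video ad 135/412 = 32.8% → the video ad
Desktop: Variant 2 118/196 = 60.2%, the video ad 25/35 = 71.4% → the video ad
Overall: Variant 2 126/226 = 55.8%, the video ad 160/447 = 35.8% → Variant 2
The video ad wins each device group but Variant 2 wins overall — the comparison reverses. The video ad's impressions skew toward mobile, which has a lower base rate.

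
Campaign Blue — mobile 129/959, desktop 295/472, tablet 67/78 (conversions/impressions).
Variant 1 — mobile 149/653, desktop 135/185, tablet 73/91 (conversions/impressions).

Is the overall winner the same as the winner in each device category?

Mobile: Campaign Blue 129/959 = 13.5%, Variant 1 149/653 = 22.8% → Variant 1
Desktop: Campaign Blue 295/472 = 62.5%, Variant 1 135/185 = 73.0% → Variant 1
Tablet: Campaign Blue 67/78 = 85.9%, Variant 1 73/91 = 80.2% → Campaign Blue
Overall: Campaign Blue 491/1509 = 32.5%, Variant 1 357/929 = 38.4% → Variant 1
Neither sweeps: Campaign Blue wins 1 of 3 groups, Variant 1 wins 2. Variant 1 wins overall but not every group — no Simpson reversal.

No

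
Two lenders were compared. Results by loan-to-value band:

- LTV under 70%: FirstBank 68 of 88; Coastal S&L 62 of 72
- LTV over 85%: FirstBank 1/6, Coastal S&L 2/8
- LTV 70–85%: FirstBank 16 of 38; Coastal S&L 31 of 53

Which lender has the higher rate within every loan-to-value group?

Coastal S&L

LTV under 70%: FirstBank 68/88 = 77.3%, Coastal S&L 62/72 = 86.1% → Coastal S&L
LTV over 85%: FirstBank 1/6 = 16.7%, Coastal S&L 2/8 = 25.0% → Coastal S&L
LTV 70–85%: FirstBank 16/38 = 42.1%, Coastal S&L 31/53 = 58.5% → Coastal S&L
Coastal S&L has the higher rate in all 3 groups.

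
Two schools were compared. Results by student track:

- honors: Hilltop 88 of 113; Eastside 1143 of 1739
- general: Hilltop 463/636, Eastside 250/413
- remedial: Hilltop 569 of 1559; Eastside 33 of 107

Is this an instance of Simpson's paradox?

Yes

Honors: Hilltop 88/113 = 77.9%, Eastside 1143/1739 = 65.7% → Hilltop
General: Hilltop 463/636 = 72.8%, Eastside 250/413 = 60.5% → Hilltop
Remedial: Hilltop 569/1559 = 36.5%, Eastside 33/107 = 30.8% → Hilltop
Overall: Hilltop 1120/2308 = 48.5%, Eastside 1426/2259 = 63.1% → Eastside
Hilltop wins each student group but Eastside wins overall — the comparison reverses. Hilltop's students skew toward remedial, which has a lower base rate.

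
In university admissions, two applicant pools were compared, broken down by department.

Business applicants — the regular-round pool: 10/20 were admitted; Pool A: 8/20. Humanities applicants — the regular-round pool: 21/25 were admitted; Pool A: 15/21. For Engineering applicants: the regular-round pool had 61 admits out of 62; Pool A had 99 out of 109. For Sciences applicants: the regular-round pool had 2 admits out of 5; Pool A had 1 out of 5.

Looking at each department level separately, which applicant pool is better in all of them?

the regular-round pool

Business: the regular-round pool 10/20 = 50.0%, Pool A 8/20 = 40.0% → the regular-round pool
Humanities: the regular-round pool 21/25 = 84.0%, Pool A 15/21 = 71.4% → the regular-round pool
Engineering: the regular-round pool 61/62 = 98.4%, Pool A 99/109 = 90.8% → the regular-round pool
Sciences: the regular-round pool 2/5 = 40.0%, Pool A 1/5 = 20.0% → the regular-round pool
The regular-round pool has the higher rate in all 4 groups.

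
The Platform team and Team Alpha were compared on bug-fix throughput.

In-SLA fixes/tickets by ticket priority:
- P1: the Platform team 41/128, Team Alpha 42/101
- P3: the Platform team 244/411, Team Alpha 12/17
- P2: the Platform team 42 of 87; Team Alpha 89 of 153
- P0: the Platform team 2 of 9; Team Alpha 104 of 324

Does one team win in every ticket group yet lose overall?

P1: the Platform team 41/128 = 32.0%, Team Alpha 42/101 = 41.6% → Team Alpha
P3: the Platform team 244/411 = 59.4%, Team Alpha 12/17 = 70.6% → Team Alpha
P2: the Platform team 42/87 = 48.3%, Team Alpha 89/153 = 58.2% → Team Alpha
P0: the Platform team 2/9 = 22.2%, Team Alpha 104/324 = 32.1% → Team Alpha
Overall: the Platform team 329/635 = 51.8%, Team Alpha 247/595 = 41.5% → the Platform team
Team Alpha wins each ticket group but the Platform team wins overall — the comparison reverses. Team Alpha's tickets skew toward P0, which has a lower base rate.

Yes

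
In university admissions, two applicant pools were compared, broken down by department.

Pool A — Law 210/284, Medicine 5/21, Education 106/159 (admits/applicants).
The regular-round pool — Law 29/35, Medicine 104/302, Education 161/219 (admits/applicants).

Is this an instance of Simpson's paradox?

Yes

Law: Pool A 210/284 = 73.9%, the regular-round pool 29/35 = 82.9% → the regular-round pool
Medicine: Pool A 5/21 = 23.8%, the regular-round pool 104/302 = 34.4% → the regular-round pool
Education: Pool A 106/159 = 66.7%, the regular-round pool 161/219 = 73.5% → the regular-round pool
Overall: Pool A 321/464 = 69.2%, the regular-round pool 294/556 = 52.9% → Pool A
The regular-round pool wins each department group but Pool A wins overall — the comparison reverses. The regular-round pool's applicants skew toward Medicine, which has a lower base rate.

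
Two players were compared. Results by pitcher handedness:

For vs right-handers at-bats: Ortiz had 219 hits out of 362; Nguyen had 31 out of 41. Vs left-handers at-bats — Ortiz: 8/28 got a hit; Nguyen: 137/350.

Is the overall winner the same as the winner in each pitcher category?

No

Vs right-handers: Ortiz 219/362 = 60.5%, Nguyen 31/41 = 75.6% → Nguyen
Vs left-handers: Ortiz 8/28 = 28.6%, Nguyen 137/350 = 39.1% → Nguyen
Overall: Ortiz 227/390 = 58.2%, Nguyen 168/391 = 43.0% → Ortiz
Nguyen wins each pitcher group but Ortiz wins overall — the comparison reverses. Nguyen's at-bats skew toward vs left-handers, which has a lower base rate.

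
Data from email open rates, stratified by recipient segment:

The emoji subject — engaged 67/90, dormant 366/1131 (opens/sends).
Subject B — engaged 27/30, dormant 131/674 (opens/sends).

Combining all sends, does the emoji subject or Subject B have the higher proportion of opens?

Engaged: the emoji subject 67/90 = 74.4%, Subject B 27/30 = 90.0% → Subject B
Dormant: the emoji subject 366/1131 = 32.4%, Subject B 131/674 = 19.4% → the emoji subject
Overall: the emoji subject 433/1221 = 35.5%, Subject B 158/704 = 22.4% → the emoji subject
(Neither sweeps every recipient group, but the emoji subject has the higher pooled rate.)

the emoji subject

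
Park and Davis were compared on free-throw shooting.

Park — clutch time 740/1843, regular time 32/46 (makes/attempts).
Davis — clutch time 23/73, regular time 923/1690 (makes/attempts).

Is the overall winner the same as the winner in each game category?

No

Clutch time: Park 740/1843 = 40.2%, Davis 23/73 = 31.5% → Park
Regular time: Park 32/46 = 69.6%, Davis 923/1690 = 54.6% → Park
Overall: Park 772/1889 = 40.9%, Davis 946/1763 = 53.7% → Davis
Park wins each game group but Davis wins overall — the comparison reverses. Park's attempts skew toward clutch time, which has a lower base rate.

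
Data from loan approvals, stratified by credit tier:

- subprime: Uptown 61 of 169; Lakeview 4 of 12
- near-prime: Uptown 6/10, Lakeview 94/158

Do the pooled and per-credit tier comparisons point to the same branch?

Subprime: Uptown 61/169 = 36.1%, Lakeview 4/12 = 33.3% → Uptown
Near-prime: Uptown 6/10 = 60.0%, Lakeview 94/158 = 59.5% → Uptown
Overall: Uptown 67/179 = 37.4%, Lakeview 98/170 = 57.6% → Lakeview
Uptown wins each credit group but Lakeview wins overall — the comparison reverses. Uptown's applications skew toward subprime, which has a lower base rate.

No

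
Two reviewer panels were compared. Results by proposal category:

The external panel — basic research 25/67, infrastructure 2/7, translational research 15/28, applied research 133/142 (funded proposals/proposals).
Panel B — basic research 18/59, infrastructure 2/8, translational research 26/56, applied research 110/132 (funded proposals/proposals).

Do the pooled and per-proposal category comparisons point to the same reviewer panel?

Yes

Basic research: the external panel 25/67 = 37.3%, Panel B 18/59 = 30.5% → the external panel
Infrastructure: the external panel 2/7 = 28.6%, Panel B 2/8 = 25.0% → the external panel
Translational research: the external panel 15/28 = 53.6%, Panel B 26/56 = 46.4% → the external panel
Applied research: the external panel 133/142 = 93.7%, Panel B 110/132 = 83.3% → the external panel
Overall: the external panel 175/244 = 71.7%, Panel B 156/255 = 61.2% → the external panel
The external panel wins overall and in every proposal group — no reversal.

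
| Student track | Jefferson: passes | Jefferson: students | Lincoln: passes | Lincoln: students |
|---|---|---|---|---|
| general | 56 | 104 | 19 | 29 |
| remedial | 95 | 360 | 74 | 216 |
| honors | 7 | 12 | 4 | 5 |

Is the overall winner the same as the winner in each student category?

Yes

General: Jefferson 56/104 = 53.8%, Lincoln 19/29 = 65.5% → Lincoln
Remedial: Jefferson 95/360 = 26.4%, Lincoln 74/216 = 34.3% → Lincoln
Honors: Jefferson 7/12 = 58.3%, Lincoln 4/5 = 80.0% → Lincoln
Overall: Jefferson 158/476 = 33.2%, Lincoln 97/250 = 38.8% → Lincoln
Lincoln wins overall and in every student group — no reversal.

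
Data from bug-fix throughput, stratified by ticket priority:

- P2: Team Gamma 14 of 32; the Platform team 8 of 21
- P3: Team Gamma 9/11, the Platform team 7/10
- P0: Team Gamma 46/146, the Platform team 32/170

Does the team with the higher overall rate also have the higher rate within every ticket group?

Yes

P2: Team Gamma 14/32 = 43.8%, the Platform team 8/21 = 38.1% → Team Gamma
P3: Team Gamma 9/11 = 81.8%, the Platform team 7/10 = 70.0% → Team Gamma
P0: Team Gamma 46/146 = 31.5%, the Platform team 32/170 = 18.8% → Team Gamma
Overall: Team Gamma 69/189 = 36.5%, the Platform team 47/201 = 23.4% → Team Gamma
Team Gamma wins overall and in every ticket group — no reversal.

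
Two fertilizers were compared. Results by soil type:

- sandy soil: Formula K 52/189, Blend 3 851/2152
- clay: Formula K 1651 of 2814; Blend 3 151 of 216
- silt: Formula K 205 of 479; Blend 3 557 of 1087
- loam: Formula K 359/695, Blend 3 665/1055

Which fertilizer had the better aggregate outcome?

Formula K

Sandy soil: Formula K 52/189 = 27.5%, Blend 3 851/2152 = 39.5% → Blend 3
Clay: Formula K 1651/2814 = 58.7%, Blend 3 151/216 = 69.9% → Blend 3
Silt: Formula K 205/479 = 42.8%, Blend 3 557/1087 = 51.2% → Blend 3
Loam: Formula K 359/695 = 51.7%, Blend 3 665/1055 = 63.0% → Blend 3
Overall: Formula K 2267/4177 = 54.3%, Blend 3 2224/4510 = 49.3% → Formula K
(Blend 3 wins every soil group but Formula K wins overall — Blend 3's plots skew toward the low-rate sandy soil group.)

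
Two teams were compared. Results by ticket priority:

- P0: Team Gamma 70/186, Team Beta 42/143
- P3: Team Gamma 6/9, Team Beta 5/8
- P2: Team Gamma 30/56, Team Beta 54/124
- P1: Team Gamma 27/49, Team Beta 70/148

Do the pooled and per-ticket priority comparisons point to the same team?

Yes

P0: Team Gamma 70/186 = 37.6%, Team Beta 42/143 = 29.4% → Team Gamma
P3: Team Gamma 6/9 = 66.7%, Team Beta 5/8 = 62.5% → Team Gamma
P2: Team Gamma 30/56 = 53.6%, Team Beta 54/124 = 43.5% → Team Gamma
P1: Team Gamma 27/49 = 55.1%, Team Beta 70/148 = 47.3% → Team Gamma
Overall: Team Gamma 133/300 = 44.3%, Team Beta 171/423 = 40.4% → Team Gamma
Team Gamma wins overall and in every ticket group — no reversal.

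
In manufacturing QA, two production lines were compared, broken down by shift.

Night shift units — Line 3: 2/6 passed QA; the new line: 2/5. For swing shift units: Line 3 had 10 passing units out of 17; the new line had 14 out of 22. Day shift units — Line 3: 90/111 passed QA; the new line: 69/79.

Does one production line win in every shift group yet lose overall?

Night shift: Line 3 2/6 = 33.3%, the new line 2/5 = 40.0% → the new line
Swing shift: Line 3 10/17 = 58.8%, the new line 14/22 = 63.6% → the new line
Day shift: Line 3 90/111 = 81.1%, the new line 69/79 = 87.3% → the new line
Overall: Line 3 102/134 = 76.1%, the new line 85/106 = 80.2% → the new line
The new line wins overall and in every shift group — no reversal.

No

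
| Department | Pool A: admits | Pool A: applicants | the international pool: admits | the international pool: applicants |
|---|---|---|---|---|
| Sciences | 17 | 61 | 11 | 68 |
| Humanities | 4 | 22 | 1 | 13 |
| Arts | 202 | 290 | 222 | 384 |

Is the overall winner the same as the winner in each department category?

Sciences: Pool A 17/61 = 27.9%, the international pool 11/68 = 16.2% → Pool A
Humanities: Pool A 4/22 = 18.2%, the international pool 1/13 = 7.7% → Pool A
Arts: Pool A 202/290 = 69.7%, the international pool 222/384 = 57.8% → Pool A
Overall: Pool A 223/373 = 59.8%, the international pool 234/465 = 50.3% → Pool A
Pool A wins overall and in every department group — no reversal.

Yes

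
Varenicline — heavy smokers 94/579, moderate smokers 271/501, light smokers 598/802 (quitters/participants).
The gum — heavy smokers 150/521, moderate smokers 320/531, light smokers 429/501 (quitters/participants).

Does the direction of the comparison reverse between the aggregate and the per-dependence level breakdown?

Heavy smokers: varenicline 94/579 = 16.2%, the gum 150/521 = 28.8% → the gum
Moderate smokers: varenicline 271/501 = 54.1%, the gum 320/531 = 60.3% → the gum
Light smokers: varenicline 598/802 = 74.6%, the gum 429/501 = 85.6% → the gum
Overall: varenicline 963/1882 = 51.2%, the gum 899/1553 = 57.9% → the gum
The gum wins overall and in every dependence group — no reversal.

No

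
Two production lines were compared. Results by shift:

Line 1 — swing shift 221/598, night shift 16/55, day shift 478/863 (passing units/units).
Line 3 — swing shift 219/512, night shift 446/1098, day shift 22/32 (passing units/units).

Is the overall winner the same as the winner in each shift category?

No

Swing shift: Line 1 221/598 = 37.0%, Line 3 219/512 = 42.8% → Line 3
Night shift: Line 1 16/55 = 29.1%, Line 3 446/1098 = 40.6% → Line 3
Day shift: Line 1 478/863 = 55.4%, Line 3 22/32 = 68.8% → Line 3
Overall: Line 1 715/1516 = 47.2%, Line 3 687/1642 = 41.8% → Line 1
Line 3 wins each shift group but Line 1 wins overall — the comparison reverses. Line 3's units skew toward night shift, which has a lower base rate.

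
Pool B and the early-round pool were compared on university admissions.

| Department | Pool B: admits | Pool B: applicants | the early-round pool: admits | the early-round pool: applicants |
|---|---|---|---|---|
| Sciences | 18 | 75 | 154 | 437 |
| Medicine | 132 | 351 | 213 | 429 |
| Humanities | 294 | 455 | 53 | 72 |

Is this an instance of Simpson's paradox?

Sciences: Pool B 18/75 = 24.0%, the early-round pool 154/437 = 35.2% → the early-round pool
Medicine: Pool B 132/351 = 37.6%, the early-round pool 213/429 = 49.7% → the early-round pool
Humanities: Pool B 294/455 = 64.6%, the early-round pool 53/72 = 73.6% → the early-round pool
Overall: Pool B 444/881 = 50.4%, the early-round pool 420/938 = 44.8% → Pool B
The early-round pool wins each department group but Pool B wins overall — the comparison reverses. The early-round pool's applicants skew toward Sciences, which has a lower base rate.

Yes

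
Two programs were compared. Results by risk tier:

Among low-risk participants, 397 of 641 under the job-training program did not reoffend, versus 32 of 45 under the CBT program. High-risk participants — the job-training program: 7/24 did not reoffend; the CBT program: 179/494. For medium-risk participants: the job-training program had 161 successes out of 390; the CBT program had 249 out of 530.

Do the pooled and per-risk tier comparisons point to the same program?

Low-risk: the job-training program 397/641 = 61.9%, the CBT program 32/45 = 71.1% → the CBT program
High-risk: the job-training program 7/24 = 29.2%, the CBT program 179/494 = 36.2% → the CBT program
Medium-risk: the job-training program 161/390 = 41.3%, the CBT program 249/530 = 47.0% → the CBT program
Overall: the job-training program 565/1055 = 53.6%, the CBT program 460/1069 = 43.0% → the job-training program
The CBT program wins each risk group but the job-training program wins overall — the comparison reverses. The CBT program's participants skew toward high-risk, which has a lower base rate.

No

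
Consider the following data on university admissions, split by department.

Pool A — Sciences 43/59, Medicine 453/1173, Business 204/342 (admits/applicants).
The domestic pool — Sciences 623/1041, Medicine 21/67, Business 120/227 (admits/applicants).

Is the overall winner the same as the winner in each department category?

No

Sciences: Pool A 43/59 = 72.9%, the domestic pool 623/1041 = 59.8% → Pool A
Medicine: Pool A 453/1173 = 38.6%, the domestic pool 21/67 = 31.3% → Pool A
Business: Pool A 204/342 = 59.6%, the domestic pool 120/227 = 52.9% → Pool A
Overall: Pool A 700/1574 = 44.5%, the domestic pool 764/1335 = 57.2% → the domestic pool
Pool A wins each department group but the domestic pool wins overall — the comparison reverses. Pool A's applicants skew toward Medicine, which has a lower base rate.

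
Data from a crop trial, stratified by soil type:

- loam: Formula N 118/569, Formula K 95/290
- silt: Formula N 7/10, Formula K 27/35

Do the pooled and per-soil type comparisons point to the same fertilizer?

Yes

Loam: Formula N 118/569 = 20.7%, Formula K 95/290 = 32.8% → Formula K
Silt: Formula N 7/10 = 70.0%, Formula K 27/35 = 77.1% → Formula K
Overall: Formula N 125/579 = 21.6%, Formula K 122/325 = 37.5% → Formula K
Formula K wins overall and in every soil group — no reversal.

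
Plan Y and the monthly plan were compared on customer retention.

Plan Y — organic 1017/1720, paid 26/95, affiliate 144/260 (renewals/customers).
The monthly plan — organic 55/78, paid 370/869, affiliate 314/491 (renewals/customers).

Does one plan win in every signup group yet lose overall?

Yes

Organic: Plan Y 1017/1720 = 59.1%, the monthly plan 55/78 = 70.5% → the monthly plan
Paid: Plan Y 26/95 = 27.4%, the monthly plan 370/869 = 42.6% → the monthly plan
Affiliate: Plan Y 144/260 = 55.4%, the monthly plan 314/491 = 64.0% → the monthly plan
Overall: Plan Y 1187/2075 = 57.2%, the monthly plan 739/1438 = 51.4% → Plan Y
The monthly plan wins each signup group but Plan Y wins overall — the comparison reverses. The monthly plan's customers skew toward paid, which has a lower base rate.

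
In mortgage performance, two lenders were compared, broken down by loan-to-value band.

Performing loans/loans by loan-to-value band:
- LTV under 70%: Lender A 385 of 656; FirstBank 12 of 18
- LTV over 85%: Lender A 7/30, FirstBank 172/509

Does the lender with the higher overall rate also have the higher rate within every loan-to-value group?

LTV under 70%: Lender A 385/656 = 58.7%, FirstBank 12/18 = 66.7% → FirstBank
LTV over 85%: Lender A 7/30 = 23.3%, FirstBank 172/509 = 33.8% → FirstBank
Overall: Lender A 392/686 = 57.1%, FirstBank 184/527 = 34.9% → Lender A
FirstBank wins each loan-to-value group but Lender A wins overall — the comparison reverses. FirstBank's loans skew toward LTV over 85%, which has a lower base rate.

No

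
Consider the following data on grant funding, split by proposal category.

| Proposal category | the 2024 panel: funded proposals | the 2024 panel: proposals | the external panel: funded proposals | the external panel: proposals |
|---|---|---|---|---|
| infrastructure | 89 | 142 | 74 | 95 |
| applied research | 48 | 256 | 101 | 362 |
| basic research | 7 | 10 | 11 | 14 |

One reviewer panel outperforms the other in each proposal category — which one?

Infrastructure: the 2024 panel 89/142 = 62.7%, the external panel 74/95 = 77.9% → the external panel
Applied research: the 2024 panel 48/256 = 18.8%, the external panel 101/362 = 27.9% → the external panel
Basic research: the 2024 panel 7/10 = 70.0%, the external panel 11/14 = 78.6% → the external panel
The external panel has the higher rate in all 3 groups.

the external panel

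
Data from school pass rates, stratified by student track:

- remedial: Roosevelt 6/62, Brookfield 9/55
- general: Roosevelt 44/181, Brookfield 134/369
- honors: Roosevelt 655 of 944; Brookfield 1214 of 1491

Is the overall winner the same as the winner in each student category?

Remedial: Roosevelt 6/62 = 9.7%, Brookfield 9/55 = 16.4% → Brookfield
General: Roosevelt 44/181 = 24.3%, Brookfield 134/369 = 36.3% → Brookfield
Honors: Roosevelt 655/944 = 69.4%, Brookfield 1214/1491 = 81.4% → Brookfield
Overall: Roosevelt 705/1187 = 59.4%, Brookfield 1357/1915 = 70.9% → Brookfield
Brookfield wins overall and in every student group — no reversal.

Yes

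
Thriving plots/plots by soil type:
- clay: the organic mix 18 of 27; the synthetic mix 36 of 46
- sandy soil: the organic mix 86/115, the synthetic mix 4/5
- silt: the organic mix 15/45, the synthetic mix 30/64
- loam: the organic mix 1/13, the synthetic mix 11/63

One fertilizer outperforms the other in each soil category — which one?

Clay: the organic mix 18/27 = 66.7%, the synthetic mix 36/46 = 78.3% → the synthetic mix
Sandy soil: the organic mix 86/115 = 74.8%, the synthetic mix 4/5 = 80.0% → the synthetic mix
Silt: the organic mix 15/45 = 33.3%, the synthetic mix 30/64 = 46.9% → the synthetic mix
Loam: the organic mix 1/13 = 7.7%, the synthetic mix 11/63 = 17.5% → the synthetic mix
The synthetic mix has the higher rate in all 4 groups.

the synthetic mix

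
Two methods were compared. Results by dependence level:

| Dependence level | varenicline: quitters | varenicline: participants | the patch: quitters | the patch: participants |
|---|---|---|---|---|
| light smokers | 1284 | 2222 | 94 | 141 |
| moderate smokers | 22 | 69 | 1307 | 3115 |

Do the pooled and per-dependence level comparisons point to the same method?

No

Light smokers: varenicline 1284/2222 = 57.8%, the patch 94/141 = 66.7% → the patch
Moderate smokers: varenicline 22/69 = 31.9%, the patch 1307/3115 = 42.0% → the patch
Overall: varenicline 1306/2291 = 57.0%, the patch 1401/3256 = 43.0% → varenicline
The patch wins each dependence group but varenicline wins overall — the comparison reverses. The patch's participants skew toward moderate smokers, which has a lower base rate.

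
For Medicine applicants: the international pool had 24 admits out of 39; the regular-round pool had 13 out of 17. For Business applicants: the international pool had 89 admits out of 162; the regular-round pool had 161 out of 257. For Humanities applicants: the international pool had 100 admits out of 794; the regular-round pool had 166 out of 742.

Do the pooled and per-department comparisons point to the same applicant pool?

Yes

Medicine: the international pool 24/39 = 61.5%, the regular-round pool 13/17 = 76.5% → the regular-round pool
Business: the international pool 89/162 = 54.9%, the regular-round pool 161/257 = 62.6% → the regular-round pool
Humanities: the international pool 100/794 = 12.6%, the regular-round pool 166/742 = 22.4% → the regular-round pool
Overall: the international pool 213/995 = 21.4%, the regular-round pool 340/1016 = 33.5% → the regular-round pool
The regular-round pool wins overall and in every department group — no reversal.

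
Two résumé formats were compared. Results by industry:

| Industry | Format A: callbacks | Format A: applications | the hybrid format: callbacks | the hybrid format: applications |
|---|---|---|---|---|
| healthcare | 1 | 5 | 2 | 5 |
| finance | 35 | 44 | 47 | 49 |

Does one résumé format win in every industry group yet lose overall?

No

Healthcare: Format A 1/5 = 20.0%, the hybrid format 2/5 = 40.0% → the hybrid format
Finance: Format A 35/44 = 79.5%, the hybrid format 47/49 = 95.9% → the hybrid format
Overall: Format A 36/49 = 73.5%, the hybrid format 49/54 = 90.7% → the hybrid format
The hybrid format wins overall and in every industry group — no reversal.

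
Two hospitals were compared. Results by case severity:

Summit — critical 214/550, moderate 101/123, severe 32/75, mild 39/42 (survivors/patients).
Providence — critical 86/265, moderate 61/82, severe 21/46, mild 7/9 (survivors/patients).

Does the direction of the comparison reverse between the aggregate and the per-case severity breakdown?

No

Critical: Summit 214/550 = 38.9%, Providence 86/265 = 32.5% → Summit
Moderate: Summit 101/123 = 82.1%, Providence 61/82 = 74.4% → Summit
Severe: Summit 32/75 = 42.7%, Providence 21/46 = 45.7% → Providence
Mild: Summit 39/42 = 92.9%, Providence 7/9 = 77.8% → Summit
Overall: Summit 386/790 = 48.9%, Providence 175/402 = 43.5% → Summit
Neither sweeps: Summit wins 3 of 4 groups, Providence wins 1. Summit wins overall but not every group — no Simpson reversal.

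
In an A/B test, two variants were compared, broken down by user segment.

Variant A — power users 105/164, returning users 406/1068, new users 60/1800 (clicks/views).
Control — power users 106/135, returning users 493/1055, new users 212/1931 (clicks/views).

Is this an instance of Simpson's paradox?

Power users: Variant A 105/164 = 64.0%, Control 106/135 = 78.5% → Control
Returning users: Variant A 406/1068 = 38.0%, Control 493/1055 = 46.7% → Control
New users: Variant A 60/1800 = 3.3%, Control 212/1931 = 11.0% → Control
Overall: Variant A 571/3032 = 18.8%, Control 811/3121 = 26.0% → Control
Control wins overall and in every user group — no reversal.

No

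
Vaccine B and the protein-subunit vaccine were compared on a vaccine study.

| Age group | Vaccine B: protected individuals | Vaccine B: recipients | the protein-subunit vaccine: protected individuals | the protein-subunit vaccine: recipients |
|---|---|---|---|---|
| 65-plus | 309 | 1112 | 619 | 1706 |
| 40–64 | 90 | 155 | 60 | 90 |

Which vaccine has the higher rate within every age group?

65-plus: Vaccine B 309/1112 = 27.8%, the protein-subunit vaccine 619/1706 = 36.3% → the protein-subunit vaccine
40–64: Vaccine B 90/155 = 58.1%, the protein-subunit vaccine 60/90 = 66.7% → the protein-subunit vaccine
The protein-subunit vaccine has the higher rate in both groups.

the protein-subunit vaccine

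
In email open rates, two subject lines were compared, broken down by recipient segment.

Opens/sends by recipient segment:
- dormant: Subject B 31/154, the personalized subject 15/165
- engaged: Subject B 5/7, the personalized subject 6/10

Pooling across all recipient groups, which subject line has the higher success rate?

Dormant: Subject B 31/154 = 20.1%, the personalized subject 15/165 = 9.1% → Subject B
Engaged: Subject B 5/7 = 71.4%, the personalized subject 6/10 = 60.0% → Subject B
Overall: Subject B 36/161 = 22.4%, the personalized subject 21/175 = 12.0% → Subject B

Subject B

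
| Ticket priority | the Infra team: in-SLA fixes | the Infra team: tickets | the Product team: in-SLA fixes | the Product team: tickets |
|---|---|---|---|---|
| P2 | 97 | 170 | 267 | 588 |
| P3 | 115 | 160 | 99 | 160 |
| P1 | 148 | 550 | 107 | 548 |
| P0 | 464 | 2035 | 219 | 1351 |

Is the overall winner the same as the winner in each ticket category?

P2: the Infra team 97/170 = 57.1%, the Product team 267/588 = 45.4% → the Infra team
P3: the Infra team 115/160 = 71.9%, the Product team 99/160 = 61.9% → the Infra team
P1: the Infra team 148/550 = 26.9%, the Product team 107/548 = 19.5% → the Infra team
P0: the Infra team 464/2035 = 22.8%, the Product team 219/1351 = 16.2% → the Infra team
Overall: the Infra team 824/2915 = 28.3%, the Product team 692/2647 = 26.1% → the Infra team
The Infra team wins overall and in every ticket group — no reversal.

Yes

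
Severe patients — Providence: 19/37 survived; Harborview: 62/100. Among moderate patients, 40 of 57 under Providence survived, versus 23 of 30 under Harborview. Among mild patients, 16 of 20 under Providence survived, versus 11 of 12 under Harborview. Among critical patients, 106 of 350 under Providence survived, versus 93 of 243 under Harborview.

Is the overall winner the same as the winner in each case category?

Yes

Severe: Providence 19/37 = 51.4%, Harborview 62/100 = 62.0% → Harborview
Moderate: Providence 40/57 = 70.2%, Harborview 23/30 = 76.7% → Harborview
Mild: Providence 16/20 = 80.0%, Harborview 11/12 = 91.7% → Harborview
Critical: Providence 106/350 = 30.3%, Harborview 93/243 = 38.3% → Harborview
Overall: Providence 181/464 = 39.0%, Harborview 189/385 = 49.1% → Harborview
Harborview wins overall and in every case group — no reversal.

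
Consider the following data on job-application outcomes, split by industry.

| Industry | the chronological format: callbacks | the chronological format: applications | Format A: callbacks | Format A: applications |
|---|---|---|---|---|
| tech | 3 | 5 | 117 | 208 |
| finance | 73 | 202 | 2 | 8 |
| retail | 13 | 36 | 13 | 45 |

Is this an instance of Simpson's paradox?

Tech: the chronological format 3/5 = 60.0%, Format A 117/208 = 56.2% → the chronological format
Finance: the chronological format 73/202 = 36.1%, Format A 2/8 = 25.0% → the chronological format
Retail: the chronological format 13/36 = 36.1%, Format A 13/45 = 28.9% → the chronological format
Overall: the chronological format 89/243 = 36.6%, Format A 132/261 = 50.6% → Format A
The chronological format wins each industry group but Format A wins overall — the comparison reverses. The chronological format's applications skew toward finance, which has a lower base rate.

Yes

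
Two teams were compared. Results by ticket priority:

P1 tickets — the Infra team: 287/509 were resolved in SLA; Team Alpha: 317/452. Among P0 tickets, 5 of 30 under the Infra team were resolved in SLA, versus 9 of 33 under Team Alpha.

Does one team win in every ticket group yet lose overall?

P1: the Infra team 287/509 = 56.4%, Team Alpha 317/452 = 70.1% → Team Alpha
P0: the Infra team 5/30 = 16.7%, Team Alpha 9/33 = 27.3% → Team Alpha
Overall: the Infra team 292/539 = 54.2%, Team Alpha 326/485 = 67.2% → Team Alpha
Team Alpha wins overall and in every ticket group — no reversal.

No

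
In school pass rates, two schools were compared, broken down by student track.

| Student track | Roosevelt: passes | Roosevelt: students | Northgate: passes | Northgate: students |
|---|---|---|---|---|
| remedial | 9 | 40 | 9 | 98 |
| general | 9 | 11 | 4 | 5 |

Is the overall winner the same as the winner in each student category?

Remedial: Roosevelt 9/40 = 22.5%, Northgate 9/98 = 9.2% → Roosevelt
General: Roosevelt 9/11 = 81.8%, Northgate 4/5 = 80.0% → Roosevelt
Overall: Roosevelt 18/51 = 35.3%, Northgate 13/103 = 12.6% → Roosevelt
Roosevelt wins overall and in every student group — no reversal.

Yes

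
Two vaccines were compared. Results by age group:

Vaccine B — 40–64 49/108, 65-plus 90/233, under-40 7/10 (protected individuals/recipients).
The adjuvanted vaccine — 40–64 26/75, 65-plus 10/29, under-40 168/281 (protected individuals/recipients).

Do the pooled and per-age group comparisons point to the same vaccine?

40–64: Vaccine B 49/108 = 45.4%, the adjuvanted vaccine 26/75 = 34.7% → Vaccine B
65-plus: Vaccine B 90/233 = 38.6%, the adjuvanted vaccine 10/29 = 34.5% → Vaccine B
Under-40: Vaccine B 7/10 = 70.0%, the adjuvanted vaccine 168/281 = 59.8% → Vaccine B
Overall: Vaccine B 146/351 = 41.6%, the adjuvanted vaccine 204/385 = 53.0% → the adjuvanted vaccine
Vaccine B wins each age group but the adjuvanted vaccine wins overall — the comparison reverses. Vaccine B's recipients skew toward 65-plus, which has a lower base rate.

No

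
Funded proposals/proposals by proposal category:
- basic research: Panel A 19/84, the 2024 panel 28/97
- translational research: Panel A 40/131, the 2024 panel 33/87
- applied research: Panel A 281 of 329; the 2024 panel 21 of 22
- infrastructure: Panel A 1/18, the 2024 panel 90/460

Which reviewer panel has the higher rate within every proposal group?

Basic research: Panel A 19/84 = 22.6%, the 2024 panel 28/97 = 28.9% → the 2024 panel
Translational research: Panel A 40/131 = 30.5%, the 2024 panel 33/87 = 37.9% → the 2024 panel
Applied research: Panel A 281/329 = 85.4%, the 2024 panel 21/22 = 95.5% → the 2024 panel
Infrastructure: Panel A 1/18 = 5.6%, the 2024 panel 90/460 = 19.6% → the 2024 panel
The 2024 panel has the higher rate in all 4 groups.

the 2024 panel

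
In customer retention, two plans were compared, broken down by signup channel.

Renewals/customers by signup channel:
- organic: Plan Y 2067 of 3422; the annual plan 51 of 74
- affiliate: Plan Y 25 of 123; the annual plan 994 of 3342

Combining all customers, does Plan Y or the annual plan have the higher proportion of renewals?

Organic: Plan Y 2067/3422 = 60.4%, the annual plan 51/74 = 68.9% → the annual plan
Affiliate: Plan Y 25/123 = 20.3%, the annual plan 994/3342 = 29.7% → the annual plan
Overall: Plan Y 2092/3545 = 59.0%, the annual plan 1045/3416 = 30.6% → Plan Y
(The annual plan wins every signup group but Plan Y wins overall — the annual plan's customers skew toward the low-rate affiliate group.)

Plan Y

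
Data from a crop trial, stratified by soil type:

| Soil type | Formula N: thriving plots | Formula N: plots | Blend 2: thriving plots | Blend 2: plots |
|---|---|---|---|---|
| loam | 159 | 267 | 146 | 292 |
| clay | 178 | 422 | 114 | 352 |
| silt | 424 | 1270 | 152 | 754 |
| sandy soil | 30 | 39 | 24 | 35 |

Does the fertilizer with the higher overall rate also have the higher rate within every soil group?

Yes

Loam: Formula N 159/267 = 59.6%, Blend 2 146/292 = 50.0% → Formula N
Clay: Formula N 178/422 = 42.2%, Blend 2 114/352 = 32.4% → Formula N
Silt: Formula N 424/1270 = 33.4%, Blend 2 152/754 = 20.2% → Formula N
Sandy soil: Formula N 30/39 = 76.9%, Blend 2 24/35 = 68.6% → Formula N
Overall: Formula N 791/1998 = 39.6%, Blend 2 436/1433 = 30.4% → Formula N
Formula N wins overall and in every soil group — no reversal.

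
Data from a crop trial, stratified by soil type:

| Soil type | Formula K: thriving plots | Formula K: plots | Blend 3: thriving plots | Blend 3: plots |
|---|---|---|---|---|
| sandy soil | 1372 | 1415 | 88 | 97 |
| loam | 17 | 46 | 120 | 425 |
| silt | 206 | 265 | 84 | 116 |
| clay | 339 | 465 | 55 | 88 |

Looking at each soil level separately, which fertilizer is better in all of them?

Sandy soil: Formula K 1372/1415 = 97.0%, Blend 3 88/97 = 90.7% → Formula K
Loam: Formula K 17/46 = 37.0%, Blend 3 120/425 = 28.2% → Formula K
Silt: Formula K 206/265 = 77.7%, Blend 3 84/116 = 72.4% → Formula K
Clay: Formula K 339/465 = 72.9%, Blend 3 55/88 = 62.5% → Formula K
Formula K has the higher rate in all 4 groups.

Formula K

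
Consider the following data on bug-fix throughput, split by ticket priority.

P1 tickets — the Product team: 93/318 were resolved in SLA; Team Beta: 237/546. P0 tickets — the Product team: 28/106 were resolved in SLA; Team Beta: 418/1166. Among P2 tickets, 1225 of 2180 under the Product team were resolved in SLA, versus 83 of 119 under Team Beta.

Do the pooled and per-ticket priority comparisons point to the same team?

No

P1: the Product team 93/318 = 29.2%, Team Beta 237/546 = 43.4% → Team Beta
P0: the Product team 28/106 = 26.4%, Team Beta 418/1166 = 35.8% → Team Beta
P2: the Product team 1225/2180 = 56.2%, Team Beta 83/119 = 69.7% → Team Beta
Overall: the Product team 1346/2604 = 51.7%, Team Beta 738/1831 = 40.3% → the Product team
Team Beta wins each ticket group but the Product team wins overall — the comparison reverses. Team Beta's tickets skew toward P0, which has a lower base rate.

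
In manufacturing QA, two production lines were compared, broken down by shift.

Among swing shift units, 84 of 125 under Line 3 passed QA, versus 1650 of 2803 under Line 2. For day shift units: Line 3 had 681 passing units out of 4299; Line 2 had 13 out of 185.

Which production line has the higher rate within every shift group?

Swing shift: Line 3 84/125 = 67.2%, Line 2 1650/2803 = 58.9% → Line 3
Day shift: Line 3 681/4299 = 15.8%, Line 2 13/185 = 7.0% → Line 3
Line 3 has the higher rate in both groups.

Line 3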